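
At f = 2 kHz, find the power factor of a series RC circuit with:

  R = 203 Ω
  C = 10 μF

Step 1 — Angular frequency: ω = 2π·f = 2π·2000 = 1.257e+04 rad/s.
Step 2 — Component impedances:
  R: Z = R = 203 Ω
  C: Z = 1/(jωC) = -j/(ω·C) = 0 - j7.958 Ω
Step 3 — Series combination: Z_total = R + C = 203 - j7.958 Ω = 203.2∠-2.2° Ω.
Step 4 — Power factor: PF = cos(φ) = Re(Z)/|Z| = 203/203.16 = 0.9992.
Step 5 — Type: Im(Z) = -7.958 ⇒ leading (phase φ = -2.2°).

PF = 0.9992 (leading, φ = -2.2°)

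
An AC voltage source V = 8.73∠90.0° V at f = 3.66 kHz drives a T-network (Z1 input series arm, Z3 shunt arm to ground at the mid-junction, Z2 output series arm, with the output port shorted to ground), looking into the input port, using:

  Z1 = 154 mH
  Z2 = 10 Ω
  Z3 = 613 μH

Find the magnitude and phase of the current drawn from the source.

Step 1 — Angular frequency: ω = 2π·f = 2π·3660 = 2.3e+04 rad/s.
Step 2 — Component impedances:
  Z1: Z = jωL = j·2.3e+04·0.154 = 0 + j3541 Ω
  Z2: Z = R = 10 Ω
  Z3: Z = jωL = j·2.3e+04·0.000613 = 0 + j14.1 Ω
Step 3 — With the output port shorted to ground, the output series arm Z2 runs from the junction to ground; the shunt arm Z3 also runs from the junction to ground. They appear in parallel: Z3 || Z2 = 6.652 + j4.719 Ω.
Step 4 — Series with input arm Z1: Z_in = Z1 + (Z3 || Z2) = 6.652 + j3546 Ω = 3546∠89.9° Ω.
Step 5 — Source phasor: V = 8.73∠90.0° V = 0 + j8.73 V.
Step 6 — Ohm's law: I = V / Z_total = (0 + j8.73) / (6.652 + j3546) = 0.002462 + j4.618e-06 A.
Step 7 — Convert to polar: |I| = 0.002462 A, ∠I = 0.1°.

I = 0.002462∠0.1° A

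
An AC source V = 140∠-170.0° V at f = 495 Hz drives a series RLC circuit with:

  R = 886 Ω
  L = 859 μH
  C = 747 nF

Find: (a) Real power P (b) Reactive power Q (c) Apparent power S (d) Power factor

Step 1 — Angular frequency: ω = 2π·f = 2π·495 = 3110 rad/s.
Step 2 — Component impedances:
  R: Z = R = 886 Ω
  L: Z = jωL = j·3110·0.000859 = 0 + j2.672 Ω
  C: Z = 1/(jωC) = -j/(ω·C) = 0 - j430.4 Ω
Step 3 — Series combination: Z_total = R + L + C = 886 - j427.8 Ω = 983.9∠-25.8° Ω.
Step 4 — Source phasor: V = 140∠-170.0° V = -137.9 - j24.31 V.
Step 5 — Current: I = V / Z = -0.1155 - j0.08318 A = 0.1423∠-144.2° A.
Step 6 — Complex power: S = V·I* = 17.94 - j8.661 VA.
Step 7 — Real power: P = Re(S) = 17.94 W.
Step 8 — Reactive power: Q = Im(S) = -8.661 VAR.
Step 9 — Apparent power: |S| = 19.92 VA.
Step 10 — Power factor: PF = P/|S| = 0.9005 (leading).

(a) P = 17.94 W  (b) Q = -8.661 VAR  (c) S = 19.92 VA  (d) PF = 0.9005 (leading)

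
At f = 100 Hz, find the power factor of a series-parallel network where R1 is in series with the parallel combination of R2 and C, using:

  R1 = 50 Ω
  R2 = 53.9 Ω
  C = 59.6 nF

Step 1 — Angular frequency: ω = 2π·f = 2π·100 = 628.3 rad/s.
Step 2 — Component impedances:
  R1: Z = R = 50 Ω
  R2: Z = R = 53.9 Ω
  C: Z = 1/(jωC) = -j/(ω·C) = 0 - j2.67e+04 Ω
Step 3 — Parallel branch: R2 || C = 1/(1/R2 + 1/C) = 53.9 - j0.1088 Ω.
Step 4 — Series with R1: Z_total = R1 + (R2 || C) = 103.9 - j0.1088 Ω = 103.9∠-0.1° Ω.
Step 5 — Power factor: PF = cos(φ) = Re(Z)/|Z| = 103.9/103.9 = 1.
Step 6 — Type: Im(Z) = -0.1088 ⇒ leading (phase φ = -0.1°).

PF = 1 (leading, φ = -0.1°)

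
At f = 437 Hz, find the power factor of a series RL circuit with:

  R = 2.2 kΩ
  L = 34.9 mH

Step 1 — Angular frequency: ω = 2π·f = 2π·437 = 2746 rad/s.
Step 2 — Component impedances:
  R: Z = R = 2200 Ω
  L: Z = jωL = j·2746·0.0349 = 0 + j95.83 Ω
Step 3 — Series combination: Z_total = R + L = 2200 + j95.83 Ω = 2202∠2.5° Ω.
Step 4 — Power factor: PF = cos(φ) = Re(Z)/|Z| = 2200/2202 = 0.9991.
Step 5 — Type: Im(Z) = 95.83 ⇒ lagging (phase φ = 2.5°).

PF = 0.9991 (lagging, φ = 2.5°)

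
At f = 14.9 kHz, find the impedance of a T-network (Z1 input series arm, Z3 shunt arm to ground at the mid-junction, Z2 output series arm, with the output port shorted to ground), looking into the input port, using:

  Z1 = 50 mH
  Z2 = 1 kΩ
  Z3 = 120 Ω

Step 1 — Angular frequency: ω = 2π·f = 2π·1.49e+04 = 9.362e+04 rad/s.
Step 2 — Component impedances:
  Z1: Z = jωL = j·9.362e+04·0.05 = 0 + j4681 Ω
  Z2: Z = R = 1000 Ω
  Z3: Z = R = 120 Ω
Step 3 — With the output port shorted to ground, the output series arm Z2 runs from the junction to ground; the shunt arm Z3 also runs from the junction to ground. They appear in parallel: Z3 || Z2 = 107.1 Ω.
Step 4 — Series with input arm Z1: Z_in = Z1 + (Z3 || Z2) = 107.1 + j4681 Ω = 4682∠88.7° Ω.

Z = 107.1 + j4681 Ω = 4682∠88.7° Ω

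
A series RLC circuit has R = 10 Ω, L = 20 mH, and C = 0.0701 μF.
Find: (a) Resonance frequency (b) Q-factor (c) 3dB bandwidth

Step 1 — Resonance: ω₀ = 1/√(LC) = 1/√(0.02·7.01e-08) = 2.671e+04 rad/s.
Step 2 — f₀ = ω₀/(2π) = 4251 Hz.
Step 3 — Series Q: Q = ω₀L/R = 2.671e+04·0.02/10 = 53.41.
Step 4 — Bandwidth: Δω = ω₀/Q = 500 rad/s; BW = Δω/(2π) = 79.58 Hz.

(a) f₀ = 4251 Hz  (b) Q = 53.41  (c) BW = 79.58 Hz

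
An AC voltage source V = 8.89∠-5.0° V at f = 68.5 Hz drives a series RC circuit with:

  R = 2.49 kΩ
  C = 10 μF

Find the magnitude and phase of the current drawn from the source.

Step 1 — Angular frequency: ω = 2π·f = 2π·68.5 = 430.4 rad/s.
Step 2 — Component impedances:
  R: Z = R = 2490 Ω
  C: Z = 1/(jωC) = -j/(ω·C) = 0 - j232.3 Ω
Step 3 — Series combination: Z_total = R + C = 2490 - j232.3 Ω = 2501∠-5.3° Ω.
Step 4 — Source phasor: V = 8.89∠-5.0° V = 8.856 - j0.7748 V.
Step 5 — Ohm's law: I = V / Z_total = (8.856 - j0.7748) / (2490 - j232.3) = 0.003555 + j2.053e-05 A.
Step 6 — Convert to polar: |I| = 0.003555 A, ∠I = 0.3°.

I = 0.003555∠0.3° A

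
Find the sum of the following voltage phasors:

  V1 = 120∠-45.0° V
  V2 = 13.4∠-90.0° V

Step 1 — Convert each phasor to rectangular form:
  V1 = 120·(cos(-45.0°) + j·sin(-45.0°)) = 84.85 - j84.85 V
  V2 = 13.4·(cos(-90.0°) + j·sin(-90.0°)) = 0 - j13.4 V
Step 2 — Sum components: V_total = 84.85 - j98.25 V.
Step 3 — Convert to polar: |V_total| = 129.8 V, ∠V_total = -49.2°.

V_total = 129.8∠-49.2° V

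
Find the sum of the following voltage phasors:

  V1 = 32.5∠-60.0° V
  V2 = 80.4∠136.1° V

Step 1 — Convert each phasor to rectangular form:
  V1 = 32.5·(cos(-60.0°) + j·sin(-60.0°)) = 16.25 - j28.15 V
  V2 = 80.4·(cos(136.1°) + j·sin(136.1°)) = -57.93 + j55.75 V
Step 2 — Sum components: V_total = -41.68 + j27.6 V.
Step 3 — Convert to polar: |V_total| = 49.99 V, ∠V_total = 146.5°.

V_total = 49.99∠146.5° V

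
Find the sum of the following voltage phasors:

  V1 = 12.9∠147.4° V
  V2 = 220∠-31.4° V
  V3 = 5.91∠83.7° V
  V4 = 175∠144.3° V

Step 1 — Convert each phasor to rectangular form:
  V1 = 12.9·(cos(147.4°) + j·sin(147.4°)) = -10.87 + j6.95 V
  V2 = 220·(cos(-31.4°) + j·sin(-31.4°)) = 187.8 - j114.6 V
  V3 = 5.91·(cos(83.7°) + j·sin(83.7°)) = 0.6485 + j5.874 V
  V4 = 175·(cos(144.3°) + j·sin(144.3°)) = -142.1 + j102.1 V
Step 2 — Sum components: V_total = 35.45 + j0.322 V.
Step 3 — Convert to polar: |V_total| = 35.45 V, ∠V_total = 0.5°.

V_total = 35.45∠0.5° V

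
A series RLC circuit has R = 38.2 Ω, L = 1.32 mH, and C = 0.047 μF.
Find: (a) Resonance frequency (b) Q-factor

Step 1 — Resonance condition Im(Z)=0 gives ω₀ = 1/√(LC).
Step 2 — ω₀ = 1/√(0.00132·4.7e-08) = 1.27e+05 rad/s.
Step 3 — f₀ = ω₀/(2π) = 2.021e+04 Hz.
Step 4 — Series Q: Q = ω₀L/R = 1.27e+05·0.00132/38.2 = 4.387.

(a) f₀ = 2.021e+04 Hz  (b) Q = 4.387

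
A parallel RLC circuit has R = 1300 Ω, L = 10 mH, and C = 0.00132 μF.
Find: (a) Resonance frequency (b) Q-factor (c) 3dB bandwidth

Step 1 — Resonance: ω₀ = 1/√(LC) = 1/√(0.01·1.32e-09) = 2.752e+05 rad/s.
Step 2 — f₀ = ω₀/(2π) = 4.381e+04 Hz.
Step 3 — Parallel Q: Q = R/(ω₀L) = 1300/(2.752e+05·0.01) = 0.4723.
Step 4 — Bandwidth: Δω = ω₀/Q = 5.828e+05 rad/s; BW = Δω/(2π) = 9.275e+04 Hz.

(a) f₀ = 4.381e+04 Hz  (b) Q = 0.4723  (c) BW = 9.275e+04 Hz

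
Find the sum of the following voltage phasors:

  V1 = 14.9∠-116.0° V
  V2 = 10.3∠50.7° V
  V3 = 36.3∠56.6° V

Step 1 — Convert each phasor to rectangular form:
  V1 = 14.9·(cos(-116.0°) + j·sin(-116.0°)) = -6.532 - j13.39 V
  V2 = 10.3·(cos(50.7°) + j·sin(50.7°)) = 6.524 + j7.971 V
  V3 = 36.3·(cos(56.6°) + j·sin(56.6°)) = 19.98 + j30.3 V
Step 2 — Sum components: V_total = 19.97 + j24.88 V.
Step 3 — Convert to polar: |V_total| = 31.91 V, ∠V_total = 51.2°.

V_total = 31.91∠51.2° V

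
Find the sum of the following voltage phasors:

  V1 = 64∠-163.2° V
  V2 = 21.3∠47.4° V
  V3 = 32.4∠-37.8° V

Step 1 — Convert each phasor to rectangular form:
  V1 = 64·(cos(-163.2°) + j·sin(-163.2°)) = -61.27 - j18.5 V
  V2 = 21.3·(cos(47.4°) + j·sin(47.4°)) = 14.42 + j15.68 V
  V3 = 32.4·(cos(-37.8°) + j·sin(-37.8°)) = 25.6 - j19.86 V
Step 2 — Sum components: V_total = -21.25 - j22.68 V.
Step 3 — Convert to polar: |V_total| = 31.08 V, ∠V_total = -133.1°.

V_total = 31.08∠-133.1° V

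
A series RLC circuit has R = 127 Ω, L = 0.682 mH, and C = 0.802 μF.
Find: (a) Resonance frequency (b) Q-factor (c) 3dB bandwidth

Step 1 — Resonance: ω₀ = 1/√(LC) = 1/√(0.000682·8.02e-07) = 4.276e+04 rad/s.
Step 2 — f₀ = ω₀/(2π) = 6805 Hz.
Step 3 — Series Q: Q = ω₀L/R = 4.276e+04·0.000682/127 = 0.2296.
Step 4 — Bandwidth: Δω = ω₀/Q = 1.862e+05 rad/s; BW = Δω/(2π) = 2.964e+04 Hz.

(a) f₀ = 6805 Hz  (b) Q = 0.2296  (c) BW = 2.964e+04 Hz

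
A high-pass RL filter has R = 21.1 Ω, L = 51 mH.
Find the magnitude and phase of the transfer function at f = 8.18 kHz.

Step 1 — Angular frequency: ω = 2π·8180 = 5.14e+04 rad/s.
Step 2 — Transfer function: H(jω) = jωL/(R + jωL).
Step 3 — Numerator jωL = j·2621; denominator R + jωL = 21.1 + j2621.
Step 4 — H = 0.9999 + j0.008049.
Step 5 — Magnitude: |H| = 1 (-0.0 dB); phase: φ = 0.5°.

|H| = 1 (-0.0 dB), φ = 0.5°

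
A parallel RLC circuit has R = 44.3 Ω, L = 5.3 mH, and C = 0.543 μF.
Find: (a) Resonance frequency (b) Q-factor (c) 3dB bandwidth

Step 1 — Resonance: ω₀ = 1/√(LC) = 1/√(0.0053·5.43e-07) = 1.864e+04 rad/s.
Step 2 — f₀ = ω₀/(2π) = 2967 Hz.
Step 3 — Parallel Q: Q = R/(ω₀L) = 44.3/(1.864e+04·0.0053) = 0.4484.
Step 4 — Bandwidth: Δω = ω₀/Q = 4.157e+04 rad/s; BW = Δω/(2π) = 6616 Hz.

(a) f₀ = 2967 Hz  (b) Q = 0.4484  (c) BW = 6616 Hz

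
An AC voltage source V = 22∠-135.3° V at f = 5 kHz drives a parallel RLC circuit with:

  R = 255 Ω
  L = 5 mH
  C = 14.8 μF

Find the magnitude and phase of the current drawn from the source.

Step 1 — Angular frequency: ω = 2π·f = 2π·5000 = 3.142e+04 rad/s.
Step 2 — Component impedances:
  R: Z = R = 255 Ω
  L: Z = jωL = j·3.142e+04·0.005 = 0 + j157.1 Ω
  C: Z = 1/(jωC) = -j/(ω·C) = 0 - j2.151 Ω
Step 3 — Parallel combination: 1/Z_total = 1/R + 1/L + 1/C; Z_total = 0.01865 - j2.18 Ω = 2.181∠-89.5° Ω.
Step 4 — Source phasor: V = 22∠-135.3° V = -15.64 - j15.47 V.
Step 5 — Ohm's law: I = V / Z_total = (-15.64 - j15.47) / (0.01865 - j2.18) = 7.035 - j7.232 A.
Step 6 — Convert to polar: |I| = 10.09 A, ∠I = -45.8°.

I = 10.09∠-45.8° A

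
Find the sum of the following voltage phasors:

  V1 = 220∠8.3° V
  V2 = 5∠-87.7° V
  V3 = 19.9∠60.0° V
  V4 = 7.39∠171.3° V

Step 1 — Convert each phasor to rectangular form:
  V1 = 220·(cos(8.3°) + j·sin(8.3°)) = 217.7 + j31.76 V
  V2 = 5·(cos(-87.7°) + j·sin(-87.7°)) = 0.2007 - j4.996 V
  V3 = 19.9·(cos(60.0°) + j·sin(60.0°)) = 9.95 + j17.23 V
  V4 = 7.39·(cos(171.3°) + j·sin(171.3°)) = -7.305 + j1.118 V
Step 2 — Sum components: V_total = 220.5 + j45.11 V.
Step 3 — Convert to polar: |V_total| = 225.1 V, ∠V_total = 11.6°.

V_total = 225.1∠11.6° V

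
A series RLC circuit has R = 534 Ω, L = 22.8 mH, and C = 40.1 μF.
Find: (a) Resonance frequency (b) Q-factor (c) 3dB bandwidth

Step 1 — Resonance: ω₀ = 1/√(LC) = 1/√(0.0228·4.01e-05) = 1046 rad/s.
Step 2 — f₀ = ω₀/(2π) = 166.4 Hz.
Step 3 — Series Q: Q = ω₀L/R = 1046·0.0228/534 = 0.04465.
Step 4 — Bandwidth: Δω = ω₀/Q = 2.342e+04 rad/s; BW = Δω/(2π) = 3728 Hz.

(a) f₀ = 166.4 Hz  (b) Q = 0.04465  (c) BW = 3728 Hz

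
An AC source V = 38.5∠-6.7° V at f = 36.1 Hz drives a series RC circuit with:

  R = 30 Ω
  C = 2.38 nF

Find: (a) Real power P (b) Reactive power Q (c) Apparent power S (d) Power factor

Step 1 — Angular frequency: ω = 2π·f = 2π·36.1 = 226.8 rad/s.
Step 2 — Component impedances:
  R: Z = R = 30 Ω
  C: Z = 1/(jωC) = -j/(ω·C) = 0 - j1.852e+06 Ω
Step 3 — Series combination: Z_total = R + C = 30 - j1.852e+06 Ω = 1.852e+06∠-90.0° Ω.
Step 4 — Source phasor: V = 38.5∠-6.7° V = 38.24 - j4.492 V.
Step 5 — Current: I = V / Z = 2.425e-06 + j2.064e-05 A = 2.078e-05∠83.3° A.
Step 6 — Complex power: S = V·I* = 1.296e-08 - j0.0008002 VA.
Step 7 — Real power: P = Re(S) = 1.296e-08 W.
Step 8 — Reactive power: Q = Im(S) = -0.0008002 VAR.
Step 9 — Apparent power: |S| = 0.0008002 VA.
Step 10 — Power factor: PF = P/|S| = 1.62e-05 (leading).

(a) P = 1.296e-08 W  (b) Q = -0.0008002 VAR  (c) S = 0.0008002 VA  (d) PF = 1.62e-05 (leading)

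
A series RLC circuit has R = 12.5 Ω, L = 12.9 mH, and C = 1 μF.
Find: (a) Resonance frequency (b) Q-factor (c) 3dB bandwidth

Step 1 — Resonance condition Im(Z)=0 gives ω₀ = 1/√(LC).
Step 2 — ω₀ = 1/√(0.0129·1e-06) = 8805 rad/s.
Step 3 — f₀ = ω₀/(2π) = 1401 Hz.
Step 4 — Series Q: Q = ω₀L/R = 8805·0.0129/12.5 = 9.086.
Step 5 — 3dB bandwidth: Δω = ω₀/Q = 969 rad/s; BW = Δω/(2π) = 154.2 Hz.

(a) f₀ = 1401 Hz  (b) Q = 9.086  (c) BW = 154.2 Hz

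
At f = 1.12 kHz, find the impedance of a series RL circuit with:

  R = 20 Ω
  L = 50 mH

Step 1 — Angular frequency: ω = 2π·f = 2π·1120 = 7037 rad/s.
Step 2 — Component impedances:
  R: Z = R = 20 Ω
  L: Z = jωL = j·7037·0.05 = 0 + j351.9 Ω
Step 3 — Series combination: Z_total = R + L = 20 + j351.9 Ω = 352.4∠86.7° Ω.

Z = 20 + j351.9 Ω = 352.4∠86.7° Ω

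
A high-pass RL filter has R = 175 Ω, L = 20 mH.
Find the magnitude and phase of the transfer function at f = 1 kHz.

Step 1 — Angular frequency: ω = 2π·1000 = 6283 rad/s.
Step 2 — Transfer function: H(jω) = jωL/(R + jωL).
Step 3 — Numerator jωL = j·125.7; denominator R + jωL = 175 + j125.7.
Step 4 — H = 0.3402 + j0.4738.
Step 5 — Magnitude: |H| = 0.5833 (-4.7 dB); phase: φ = 54.3°.

|H| = 0.5833 (-4.7 dB), φ = 54.3°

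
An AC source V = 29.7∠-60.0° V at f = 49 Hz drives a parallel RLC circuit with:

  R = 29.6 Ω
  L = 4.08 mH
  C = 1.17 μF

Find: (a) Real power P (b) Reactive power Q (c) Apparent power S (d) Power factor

Step 1 — Angular frequency: ω = 2π·f = 2π·49 = 307.9 rad/s.
Step 2 — Component impedances:
  R: Z = R = 29.6 Ω
  L: Z = jωL = j·307.9·0.00408 = 0 + j1.256 Ω
  C: Z = 1/(jωC) = -j/(ω·C) = 0 - j2776 Ω
Step 3 — Parallel combination: 1/Z_total = 1/R + 1/L + 1/C; Z_total = 0.05326 + j1.254 Ω = 1.256∠87.6° Ω.
Step 4 — Source phasor: V = 29.7∠-60.0° V = 14.85 - j25.72 V.
Step 5 — Current: I = V / Z = -19.97 - j12.69 A = 23.65∠-147.6° A.
Step 6 — Complex power: S = V·I* = 29.8 + j701.9 VA.
Step 7 — Real power: P = Re(S) = 29.8 W.
Step 8 — Reactive power: Q = Im(S) = 701.9 VAR.
Step 9 — Apparent power: |S| = 702.5 VA.
Step 10 — Power factor: PF = P/|S| = 0.04242 (lagging).

(a) P = 29.8 W  (b) Q = 701.9 VAR  (c) S = 702.5 VA  (d) PF = 0.04242 (lagging)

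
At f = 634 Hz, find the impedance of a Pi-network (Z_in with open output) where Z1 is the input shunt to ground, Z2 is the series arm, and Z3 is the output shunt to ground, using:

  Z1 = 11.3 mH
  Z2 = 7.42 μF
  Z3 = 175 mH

Step 1 — Angular frequency: ω = 2π·f = 2π·634 = 3984 rad/s.
Step 2 — Component impedances:
  Z1: Z = jωL = j·3984·0.0113 = 0 + j45.01 Ω
  Z2: Z = 1/(jωC) = -j/(ω·C) = 0 - j33.83 Ω
  Z3: Z = jωL = j·3984·0.175 = 0 + j697.1 Ω
Step 3 — With open output, the series arm Z2 and the output shunt Z3 appear in series to ground: Z2 + Z3 = 0 + j663.3 Ω.
Step 4 — Parallel with input shunt Z1: Z_in = Z1 || (Z2 + Z3) = 0 + j42.15 Ω = 42.15∠90.0° Ω.

Z = 0 + j42.15 Ω = 42.15∠90.0° Ω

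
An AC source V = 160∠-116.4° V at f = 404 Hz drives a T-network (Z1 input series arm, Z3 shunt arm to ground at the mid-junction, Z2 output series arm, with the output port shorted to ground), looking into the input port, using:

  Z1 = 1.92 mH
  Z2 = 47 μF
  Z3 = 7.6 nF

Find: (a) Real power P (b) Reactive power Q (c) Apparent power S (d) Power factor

Step 1 — Angular frequency: ω = 2π·f = 2π·404 = 2538 rad/s.
Step 2 — Component impedances:
  Z1: Z = jωL = j·2538·0.00192 = 0 + j4.874 Ω
  Z2: Z = 1/(jωC) = -j/(ω·C) = 0 - j8.382 Ω
  Z3: Z = 1/(jωC) = -j/(ω·C) = 0 - j5.184e+04 Ω
Step 3 — With the output port shorted to ground, the output series arm Z2 runs from the junction to ground; the shunt arm Z3 also runs from the junction to ground. They appear in parallel: Z3 || Z2 = 0 - j8.381 Ω.
Step 4 — Series with input arm Z1: Z_in = Z1 + (Z3 || Z2) = 0 - j3.507 Ω = 3.507∠-90.0° Ω.
Step 5 — Source phasor: V = 160∠-116.4° V = -71.14 - j143.3 V.
Step 6 — Current: I = V / Z = 40.87 - j20.29 A = 45.63∠-26.4° A.
Step 7 — Complex power: S = V·I* = 0 - j7300 VA.
Step 8 — Real power: P = Re(S) = 0 W.
Step 9 — Reactive power: Q = Im(S) = -7300 VAR.
Step 10 — Apparent power: |S| = 7300 VA.
Step 11 — Power factor: PF = P/|S| = 0 (leading).

(a) P = 0 W  (b) Q = -7300 VAR  (c) S = 7300 VA  (d) PF = 0 (leading)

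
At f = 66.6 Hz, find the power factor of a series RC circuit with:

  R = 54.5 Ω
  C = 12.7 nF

Step 1 — Angular frequency: ω = 2π·f = 2π·66.6 = 418.5 rad/s.
Step 2 — Component impedances:
  R: Z = R = 54.5 Ω
  C: Z = 1/(jωC) = -j/(ω·C) = 0 - j1.882e+05 Ω
Step 3 — Series combination: Z_total = R + C = 54.5 - j1.882e+05 Ω = 1.882e+05∠-90.0° Ω.
Step 4 — Power factor: PF = cos(φ) = Re(Z)/|Z| = 54.5/1.882e+05 = 0.0002896.
Step 5 — Type: Im(Z) = -1.882e+05 ⇒ leading (phase φ = -90.0°).

PF = 0.0002896 (leading, φ = -90.0°)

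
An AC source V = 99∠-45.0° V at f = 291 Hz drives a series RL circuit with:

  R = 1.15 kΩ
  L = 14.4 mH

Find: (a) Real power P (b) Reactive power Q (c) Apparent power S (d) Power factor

Step 1 — Angular frequency: ω = 2π·f = 2π·291 = 1828 rad/s.
Step 2 — Component impedances:
  R: Z = R = 1150 Ω
  L: Z = jωL = j·1828·0.0144 = 0 + j26.33 Ω
Step 3 — Series combination: Z_total = R + L = 1150 + j26.33 Ω = 1150∠1.3° Ω.
Step 4 — Source phasor: V = 99∠-45.0° V = 70 - j70 V.
Step 5 — Current: I = V / Z = 0.05945 - j0.06223 A = 0.08606∠-46.3° A.
Step 6 — Complex power: S = V·I* = 8.518 + j0.195 VA.
Step 7 — Real power: P = Re(S) = 8.518 W.
Step 8 — Reactive power: Q = Im(S) = 0.195 VAR.
Step 9 — Apparent power: |S| = 8.52 VA.
Step 10 — Power factor: PF = P/|S| = 0.9997 (lagging).

(a) P = 8.518 W  (b) Q = 0.195 VAR  (c) S = 8.52 VA  (d) PF = 0.9997 (lagging)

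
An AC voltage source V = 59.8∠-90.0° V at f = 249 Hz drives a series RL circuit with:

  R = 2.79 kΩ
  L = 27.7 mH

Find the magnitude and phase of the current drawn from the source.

Step 1 — Angular frequency: ω = 2π·f = 2π·249 = 1565 rad/s.
Step 2 — Component impedances:
  R: Z = R = 2790 Ω
  L: Z = jωL = j·1565·0.0277 = 0 + j43.34 Ω
Step 3 — Series combination: Z_total = R + L = 2790 + j43.34 Ω = 2790∠0.9° Ω.
Step 4 — Source phasor: V = 59.8∠-90.0° V = 0 - j59.8 V.
Step 5 — Ohm's law: I = V / Z_total = (0 - j59.8) / (2790 + j43.34) = -0.0003328 - j0.02143 A.
Step 6 — Convert to polar: |I| = 0.02143 A, ∠I = -90.9°.

I = 0.02143∠-90.9° A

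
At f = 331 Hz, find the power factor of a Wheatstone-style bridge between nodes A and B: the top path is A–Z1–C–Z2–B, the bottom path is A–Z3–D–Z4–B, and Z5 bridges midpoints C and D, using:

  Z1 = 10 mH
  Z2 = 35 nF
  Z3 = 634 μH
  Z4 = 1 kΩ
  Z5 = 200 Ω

Step 1 — Angular frequency: ω = 2π·f = 2π·331 = 2080 rad/s.
Step 2 — Component impedances:
  Z1: Z = jωL = j·2080·0.01 = 0 + j20.8 Ω
  Z2: Z = 1/(jωC) = -j/(ω·C) = 0 - j1.374e+04 Ω
  Z3: Z = jωL = j·2080·0.000634 = 0 + j1.319 Ω
  Z4: Z = R = 1000 Ω
  Z5: Z = R = 200 Ω
Step 3 — Bridge requires nodal analysis (the Z5 bridge couples midpoints C and D, so the two paths cannot be reduced to a simple series/parallel combination). Setting node B to ground and injecting 1 A at node A, the 3-node admittance system at A, C, D solves to V_A = Z_AB = 994.9 - j71.24 Ω = 997.4∠-4.1° Ω.
Step 4 — Power factor: PF = cos(φ) = Re(Z)/|Z| = 994.896/997.443 = 0.9974.
Step 5 — Type: Im(Z) = -71.24 ⇒ leading (phase φ = -4.1°).

PF = 0.9974 (leading, φ = -4.1°)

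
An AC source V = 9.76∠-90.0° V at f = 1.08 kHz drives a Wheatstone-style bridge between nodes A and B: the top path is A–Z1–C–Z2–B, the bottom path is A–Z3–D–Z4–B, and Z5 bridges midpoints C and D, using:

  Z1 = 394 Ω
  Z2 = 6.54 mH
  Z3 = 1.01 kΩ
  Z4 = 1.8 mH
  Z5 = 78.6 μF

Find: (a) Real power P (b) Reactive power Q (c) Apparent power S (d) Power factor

Step 1 — Angular frequency: ω = 2π·f = 2π·1080 = 6786 rad/s.
Step 2 — Component impedances:
  Z1: Z = R = 394 Ω
  Z2: Z = jωL = j·6786·0.00654 = 0 + j44.38 Ω
  Z3: Z = R = 1010 Ω
  Z4: Z = jωL = j·6786·0.0018 = 0 + j12.21 Ω
  Z5: Z = 1/(jωC) = -j/(ω·C) = 0 - j1.875 Ω
Step 3 — Bridge requires nodal analysis (the Z5 bridge couples midpoints C and D, so the two paths cannot be reduced to a simple series/parallel combination). Setting node B to ground and injecting 1 A at node A, the 3-node admittance system at A, C, D solves to V_A = Z_AB = 283.4 + j9.087 Ω = 283.6∠1.8° Ω.
Step 4 — Source phasor: V = 9.76∠-90.0° V = 0 - j9.76 V.
Step 5 — Current: I = V / Z = -0.001103 - j0.0344 A = 0.03442∠-91.8° A.
Step 6 — Complex power: S = V·I* = 0.3357 + j0.01076 VA.
Step 7 — Real power: P = Re(S) = 0.3357 W.
Step 8 — Reactive power: Q = Im(S) = 0.01076 VAR.
Step 9 — Apparent power: |S| = 0.3359 VA.
Step 10 — Power factor: PF = P/|S| = 0.9995 (lagging).

(a) P = 0.3357 W  (b) Q = 0.01076 VAR  (c) S = 0.3359 VA  (d) PF = 0.9995 (lagging)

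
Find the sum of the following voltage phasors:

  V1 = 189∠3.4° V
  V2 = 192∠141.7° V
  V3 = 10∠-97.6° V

Step 1 — Convert each phasor to rectangular form:
  V1 = 189·(cos(3.4°) + j·sin(3.4°)) = 188.7 + j11.21 V
  V2 = 192·(cos(141.7°) + j·sin(141.7°)) = -150.7 + j119 V
  V3 = 10·(cos(-97.6°) + j·sin(-97.6°)) = -1.323 - j9.912 V
Step 2 — Sum components: V_total = 36.67 + j120.3 V.
Step 3 — Convert to polar: |V_total| = 125.8 V, ∠V_total = 73.0°.

V_total = 125.8∠73.0° V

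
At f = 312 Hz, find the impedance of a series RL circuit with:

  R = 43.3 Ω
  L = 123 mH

Step 1 — Angular frequency: ω = 2π·f = 2π·312 = 1960 rad/s.
Step 2 — Component impedances:
  R: Z = R = 43.3 Ω
  L: Z = jωL = j·1960·0.123 = 0 + j241.1 Ω
Step 3 — Series combination: Z_total = R + L = 43.3 + j241.1 Ω = 245∠79.8° Ω.

Z = 43.3 + j241.1 Ω = 245∠79.8° Ω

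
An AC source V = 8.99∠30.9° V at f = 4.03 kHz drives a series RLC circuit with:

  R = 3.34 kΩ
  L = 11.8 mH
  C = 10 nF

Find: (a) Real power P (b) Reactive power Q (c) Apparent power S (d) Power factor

Step 1 — Angular frequency: ω = 2π·f = 2π·4030 = 2.532e+04 rad/s.
Step 2 — Component impedances:
  R: Z = R = 3340 Ω
  L: Z = jωL = j·2.532e+04·0.0118 = 0 + j298.8 Ω
  C: Z = 1/(jωC) = -j/(ω·C) = 0 - j3949 Ω
Step 3 — Series combination: Z_total = R + L + C = 3340 - j3650 Ω = 4948∠-47.5° Ω.
Step 4 — Source phasor: V = 8.99∠30.9° V = 7.714 + j4.617 V.
Step 5 — Current: I = V / Z = 0.000364 + j0.00178 A = 0.001817∠78.4° A.
Step 6 — Complex power: S = V·I* = 0.01103 - j0.01205 VA.
Step 7 — Real power: P = Re(S) = 0.01103 W.
Step 8 — Reactive power: Q = Im(S) = -0.01205 VAR.
Step 9 — Apparent power: |S| = 0.01633 VA.
Step 10 — Power factor: PF = P/|S| = 0.675 (leading).

(a) P = 0.01103 W  (b) Q = -0.01205 VAR  (c) S = 0.01633 VA  (d) PF = 0.675 (leading)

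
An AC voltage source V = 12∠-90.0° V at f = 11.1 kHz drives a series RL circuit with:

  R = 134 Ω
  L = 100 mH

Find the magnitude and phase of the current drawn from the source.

Step 1 — Angular frequency: ω = 2π·f = 2π·1.11e+04 = 6.974e+04 rad/s.
Step 2 — Component impedances:
  R: Z = R = 134 Ω
  L: Z = jωL = j·6.974e+04·0.1 = 0 + j6974 Ω
Step 3 — Series combination: Z_total = R + L = 134 + j6974 Ω = 6976∠88.9° Ω.
Step 4 — Source phasor: V = 12∠-90.0° V = 0 - j12 V.
Step 5 — Ohm's law: I = V / Z_total = (0 - j12) / (134 + j6974) = -0.00172 - j3.305e-05 A.
Step 6 — Convert to polar: |I| = 0.00172 A, ∠I = -178.9°.

I = 0.00172∠-178.9° A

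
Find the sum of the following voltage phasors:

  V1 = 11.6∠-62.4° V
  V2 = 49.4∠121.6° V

Step 1 — Convert each phasor to rectangular form:
  V1 = 11.6·(cos(-62.4°) + j·sin(-62.4°)) = 5.374 - j10.28 V
  V2 = 49.4·(cos(121.6°) + j·sin(121.6°)) = -25.88 + j42.08 V
Step 2 — Sum components: V_total = -20.51 + j31.8 V.
Step 3 — Convert to polar: |V_total| = 37.84 V, ∠V_total = 122.8°.

V_total = 37.84∠122.8° V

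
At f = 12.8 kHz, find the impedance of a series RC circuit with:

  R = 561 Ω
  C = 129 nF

Step 1 — Angular frequency: ω = 2π·f = 2π·1.28e+04 = 8.042e+04 rad/s.
Step 2 — Component impedances:
  R: Z = R = 561 Ω
  C: Z = 1/(jωC) = -j/(ω·C) = 0 - j96.39 Ω
Step 3 — Series combination: Z_total = R + C = 561 - j96.39 Ω = 569.2∠-9.7° Ω.

Z = 561 - j96.39 Ω = 569.2∠-9.7° Ω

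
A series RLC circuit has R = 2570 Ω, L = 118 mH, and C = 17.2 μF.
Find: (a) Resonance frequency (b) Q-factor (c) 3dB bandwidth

Step 1 — Resonance: ω₀ = 1/√(LC) = 1/√(0.118·1.72e-05) = 701.9 rad/s.
Step 2 — f₀ = ω₀/(2π) = 111.7 Hz.
Step 3 — Series Q: Q = ω₀L/R = 701.9·0.118/2570 = 0.03223.
Step 4 — Bandwidth: Δω = ω₀/Q = 2.178e+04 rad/s; BW = Δω/(2π) = 3466 Hz.

(a) f₀ = 111.7 Hz  (b) Q = 0.03223  (c) BW = 3466 Hz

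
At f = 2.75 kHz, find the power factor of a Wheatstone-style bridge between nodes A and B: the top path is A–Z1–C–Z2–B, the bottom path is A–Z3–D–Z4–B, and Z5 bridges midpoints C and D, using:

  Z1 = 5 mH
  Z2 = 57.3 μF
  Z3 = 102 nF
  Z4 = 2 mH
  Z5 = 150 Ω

Step 1 — Angular frequency: ω = 2π·f = 2π·2750 = 1.728e+04 rad/s.
Step 2 — Component impedances:
  Z1: Z = jωL = j·1.728e+04·0.005 = 0 + j86.39 Ω
  Z2: Z = 1/(jωC) = -j/(ω·C) = 0 - j1.01 Ω
  Z3: Z = 1/(jωC) = -j/(ω·C) = 0 - j567.4 Ω
  Z4: Z = jωL = j·1.728e+04·0.002 = 0 + j34.56 Ω
  Z5: Z = R = 150 Ω
Step 3 — Bridge requires nodal analysis (the Z5 bridge couples midpoints C and D, so the two paths cannot be reduced to a simple series/parallel combination). Setting node B to ground and injecting 1 A at node A, the 3-node admittance system at A, C, D solves to V_A = Z_AB = 0.1832 + j101.6 Ω = 101.6∠89.9° Ω.
Step 4 — Power factor: PF = cos(φ) = Re(Z)/|Z| = 0.1832/101.6 = 0.001803.
Step 5 — Type: Im(Z) = 101.6 ⇒ lagging (phase φ = 89.9°).

PF = 0.001803 (lagging, φ = 89.9°)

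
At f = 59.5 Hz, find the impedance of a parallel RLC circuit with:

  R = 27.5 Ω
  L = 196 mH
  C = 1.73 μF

Step 1 — Angular frequency: ω = 2π·f = 2π·59.5 = 373.8 rad/s.
Step 2 — Component impedances:
  R: Z = R = 27.5 Ω
  L: Z = jωL = j·373.8·0.196 = 0 + j73.27 Ω
  C: Z = 1/(jωC) = -j/(ω·C) = 0 - j1546 Ω
Step 3 — Parallel combination: 1/Z_total = 1/R + 1/L + 1/C; Z_total = 24.38 + j8.717 Ω = 25.89∠19.7° Ω.

Z = 24.38 + j8.717 Ω = 25.89∠19.7° Ω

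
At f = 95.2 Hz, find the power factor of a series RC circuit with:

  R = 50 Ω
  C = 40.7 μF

Step 1 — Angular frequency: ω = 2π·f = 2π·95.2 = 598.2 rad/s.
Step 2 — Component impedances:
  R: Z = R = 50 Ω
  C: Z = 1/(jωC) = -j/(ω·C) = 0 - j41.08 Ω
Step 3 — Series combination: Z_total = R + C = 50 - j41.08 Ω = 64.71∠-39.4° Ω.
Step 4 — Power factor: PF = cos(φ) = Re(Z)/|Z| = 50/64.71 = 0.7727.
Step 5 — Type: Im(Z) = -41.08 ⇒ leading (phase φ = -39.4°).

PF = 0.7727 (leading, φ = -39.4°)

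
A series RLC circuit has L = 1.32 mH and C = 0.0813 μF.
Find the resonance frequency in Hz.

Step 1 — Resonance condition Im(Z)=0 gives ω₀ = 1/√(LC).
Step 2 — ω₀ = 1/√(0.00132·8.13e-08) = 9.653e+04 rad/s.
Step 3 — f₀ = ω₀/(2π) = 1.536e+04 Hz.

f₀ = 1.536e+04 Hz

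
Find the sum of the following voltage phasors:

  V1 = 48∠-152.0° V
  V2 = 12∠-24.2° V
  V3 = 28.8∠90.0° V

Step 1 — Convert each phasor to rectangular form:
  V1 = 48·(cos(-152.0°) + j·sin(-152.0°)) = -42.38 - j22.53 V
  V2 = 12·(cos(-24.2°) + j·sin(-24.2°)) = 10.95 - j4.919 V
  V3 = 28.8·(cos(90.0°) + j·sin(90.0°)) = 0 + j28.8 V
Step 2 — Sum components: V_total = -31.44 + j1.346 V.
Step 3 — Convert to polar: |V_total| = 31.46 V, ∠V_total = 177.5°.

V_total = 31.46∠177.5° V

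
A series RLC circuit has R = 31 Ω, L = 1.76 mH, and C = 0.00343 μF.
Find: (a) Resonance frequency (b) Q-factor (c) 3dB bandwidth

Step 1 — Resonance condition Im(Z)=0 gives ω₀ = 1/√(LC).
Step 2 — ω₀ = 1/√(0.00176·3.43e-09) = 4.07e+05 rad/s.
Step 3 — f₀ = ω₀/(2π) = 6.478e+04 Hz.
Step 4 — Series Q: Q = ω₀L/R = 4.07e+05·0.00176/31 = 23.11.
Step 5 — 3dB bandwidth: Δω = ω₀/Q = 1.761e+04 rad/s; BW = Δω/(2π) = 2803 Hz.

(a) f₀ = 6.478e+04 Hz  (b) Q = 23.11  (c) BW = 2803 Hz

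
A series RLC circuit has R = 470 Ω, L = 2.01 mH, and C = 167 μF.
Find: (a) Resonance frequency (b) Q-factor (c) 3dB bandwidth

Step 1 — Resonance: ω₀ = 1/√(LC) = 1/√(0.00201·0.000167) = 1726 rad/s.
Step 2 — f₀ = ω₀/(2π) = 274.7 Hz.
Step 3 — Series Q: Q = ω₀L/R = 1726·0.00201/470 = 0.007381.
Step 4 — Bandwidth: Δω = ω₀/Q = 2.338e+05 rad/s; BW = Δω/(2π) = 3.722e+04 Hz.

(a) f₀ = 274.7 Hz  (b) Q = 0.007381  (c) BW = 3.722e+04 Hz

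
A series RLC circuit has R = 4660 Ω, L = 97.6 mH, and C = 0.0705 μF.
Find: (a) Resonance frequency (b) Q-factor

Step 1 — Resonance condition Im(Z)=0 gives ω₀ = 1/√(LC).
Step 2 — ω₀ = 1/√(0.0976·7.05e-08) = 1.206e+04 rad/s.
Step 3 — f₀ = ω₀/(2π) = 1919 Hz.
Step 4 — Series Q: Q = ω₀L/R = 1.206e+04·0.0976/4660 = 0.2525.

(a) f₀ = 1919 Hz  (b) Q = 0.2525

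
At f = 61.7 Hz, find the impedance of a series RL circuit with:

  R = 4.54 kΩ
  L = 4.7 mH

Step 1 — Angular frequency: ω = 2π·f = 2π·61.7 = 387.7 rad/s.
Step 2 — Component impedances:
  R: Z = R = 4540 Ω
  L: Z = jωL = j·387.7·0.0047 = 0 + j1.822 Ω
Step 3 — Series combination: Z_total = R + L = 4540 + j1.822 Ω = 4540∠0.0° Ω.

Z = 4540 + j1.822 Ω = 4540∠0.0° Ω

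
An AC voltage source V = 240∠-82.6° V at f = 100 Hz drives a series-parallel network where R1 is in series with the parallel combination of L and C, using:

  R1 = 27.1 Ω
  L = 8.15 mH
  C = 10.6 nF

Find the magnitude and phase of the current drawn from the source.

Step 1 — Angular frequency: ω = 2π·f = 2π·100 = 628.3 rad/s.
Step 2 — Component impedances:
  R1: Z = R = 27.1 Ω
  L: Z = jωL = j·628.3·0.00815 = 0 + j5.121 Ω
  C: Z = 1/(jωC) = -j/(ω·C) = 0 - j1.501e+05 Ω
Step 3 — Parallel branch: L || C = 1/(1/L + 1/C) = 0 + j5.121 Ω.
Step 4 — Series with R1: Z_total = R1 + (L || C) = 27.1 + j5.121 Ω = 27.58∠10.7° Ω.
Step 5 — Source phasor: V = 240∠-82.6° V = 30.91 - j238 V.
Step 6 — Ohm's law: I = V / Z_total = (30.91 - j238) / (27.1 + j5.121) = -0.501 - j8.688 A.
Step 7 — Convert to polar: |I| = 8.702 A, ∠I = -93.3°.

I = 8.702∠-93.3° A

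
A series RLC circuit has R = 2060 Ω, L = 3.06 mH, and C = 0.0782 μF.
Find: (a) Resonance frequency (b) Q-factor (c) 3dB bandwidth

Step 1 — Resonance: ω₀ = 1/√(LC) = 1/√(0.00306·7.82e-08) = 6.465e+04 rad/s.
Step 2 — f₀ = ω₀/(2π) = 1.029e+04 Hz.
Step 3 — Series Q: Q = ω₀L/R = 6.465e+04·0.00306/2060 = 0.09603.
Step 4 — Bandwidth: Δω = ω₀/Q = 6.732e+05 rad/s; BW = Δω/(2π) = 1.071e+05 Hz.

(a) f₀ = 1.029e+04 Hz  (b) Q = 0.09603  (c) BW = 1.071e+05 Hz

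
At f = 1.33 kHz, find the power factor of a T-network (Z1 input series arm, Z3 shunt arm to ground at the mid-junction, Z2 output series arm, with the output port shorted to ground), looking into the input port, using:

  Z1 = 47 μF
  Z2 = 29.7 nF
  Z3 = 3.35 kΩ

Step 1 — Angular frequency: ω = 2π·f = 2π·1330 = 8357 rad/s.
Step 2 — Component impedances:
  Z1: Z = 1/(jωC) = -j/(ω·C) = 0 - j2.546 Ω
  Z2: Z = 1/(jωC) = -j/(ω·C) = 0 - j4029 Ω
  Z3: Z = R = 3350 Ω
Step 3 — With the output port shorted to ground, the output series arm Z2 runs from the junction to ground; the shunt arm Z3 also runs from the junction to ground. They appear in parallel: Z3 || Z2 = 1981 - j1647 Ω.
Step 4 — Series with input arm Z1: Z_in = Z1 + (Z3 || Z2) = 1981 - j1649 Ω = 2578∠-39.8° Ω.
Step 5 — Power factor: PF = cos(φ) = Re(Z)/|Z| = 1981/2578 = 0.7684.
Step 6 — Type: Im(Z) = -1649 ⇒ leading (phase φ = -39.8°).

PF = 0.7684 (leading, φ = -39.8°)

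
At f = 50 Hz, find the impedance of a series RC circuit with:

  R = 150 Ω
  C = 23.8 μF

Step 1 — Angular frequency: ω = 2π·f = 2π·50 = 314.2 rad/s.
Step 2 — Component impedances:
  R: Z = R = 150 Ω
  C: Z = 1/(jωC) = -j/(ω·C) = 0 - j133.7 Ω
Step 3 — Series combination: Z_total = R + C = 150 - j133.7 Ω = 201∠-41.7° Ω.

Z = 150 - j133.7 Ω = 201∠-41.7° Ω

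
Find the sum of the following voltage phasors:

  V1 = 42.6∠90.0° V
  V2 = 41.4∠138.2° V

Step 1 — Convert each phasor to rectangular form:
  V1 = 42.6·(cos(90.0°) + j·sin(90.0°)) = 0 + j42.6 V
  V2 = 41.4·(cos(138.2°) + j·sin(138.2°)) = -30.86 + j27.59 V
Step 2 — Sum components: V_total = -30.86 + j70.19 V.
Step 3 — Convert to polar: |V_total| = 76.68 V, ∠V_total = 113.7°.

V_total = 76.68∠113.7° V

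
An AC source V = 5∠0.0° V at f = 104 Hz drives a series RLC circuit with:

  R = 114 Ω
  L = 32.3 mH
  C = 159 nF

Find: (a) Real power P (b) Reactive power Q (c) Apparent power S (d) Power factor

Step 1 — Angular frequency: ω = 2π·f = 2π·104 = 653.5 rad/s.
Step 2 — Component impedances:
  R: Z = R = 114 Ω
  L: Z = jωL = j·653.5·0.0323 = 0 + j21.11 Ω
  C: Z = 1/(jωC) = -j/(ω·C) = 0 - j9625 Ω
Step 3 — Series combination: Z_total = R + L + C = 114 - j9604 Ω = 9604∠-89.3° Ω.
Step 4 — Source phasor: V = 5∠0.0° V = 5 V.
Step 5 — Current: I = V / Z = 6.179e-06 + j0.0005206 A = 0.0005206∠89.3° A.
Step 6 — Complex power: S = V·I* = 3.09e-05 - j0.002603 VA.
Step 7 — Real power: P = Re(S) = 3.09e-05 W.
Step 8 — Reactive power: Q = Im(S) = -0.002603 VAR.
Step 9 — Apparent power: |S| = 0.002603 VA.
Step 10 — Power factor: PF = P/|S| = 0.01187 (leading).

(a) P = 3.09e-05 W  (b) Q = -0.002603 VAR  (c) S = 0.002603 VA  (d) PF = 0.01187 (leading)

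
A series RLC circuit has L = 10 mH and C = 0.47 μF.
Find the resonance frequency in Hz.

Step 1 — Resonance condition Im(Z)=0 gives ω₀ = 1/√(LC).
Step 2 — ω₀ = 1/√(0.01·4.7e-07) = 1.459e+04 rad/s.
Step 3 — f₀ = ω₀/(2π) = 2322 Hz.

f₀ = 2322 Hz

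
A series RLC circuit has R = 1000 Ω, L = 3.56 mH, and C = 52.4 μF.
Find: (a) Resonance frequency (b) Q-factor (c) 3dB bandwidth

Step 1 — Resonance: ω₀ = 1/√(LC) = 1/√(0.00356·5.24e-05) = 2315 rad/s.
Step 2 — f₀ = ω₀/(2π) = 368.5 Hz.
Step 3 — Series Q: Q = ω₀L/R = 2315·0.00356/1000 = 0.008243.
Step 4 — Bandwidth: Δω = ω₀/Q = 2.809e+05 rad/s; BW = Δω/(2π) = 4.471e+04 Hz.

(a) f₀ = 368.5 Hz  (b) Q = 0.008243  (c) BW = 4.471e+04 Hz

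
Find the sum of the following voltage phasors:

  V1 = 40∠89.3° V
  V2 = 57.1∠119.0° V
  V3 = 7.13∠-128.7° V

Step 1 — Convert each phasor to rectangular form:
  V1 = 40·(cos(89.3°) + j·sin(89.3°)) = 0.4887 + j40 V
  V2 = 57.1·(cos(119.0°) + j·sin(119.0°)) = -27.68 + j49.94 V
  V3 = 7.13·(cos(-128.7°) + j·sin(-128.7°)) = -4.458 - j5.564 V
Step 2 — Sum components: V_total = -31.65 + j84.37 V.
Step 3 — Convert to polar: |V_total| = 90.11 V, ∠V_total = 110.6°.

V_total = 90.11∠110.6° V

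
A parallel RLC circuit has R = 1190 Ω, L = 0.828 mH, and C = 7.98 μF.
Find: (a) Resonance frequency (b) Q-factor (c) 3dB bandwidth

Step 1 — Resonance: ω₀ = 1/√(LC) = 1/√(0.000828·7.98e-06) = 1.23e+04 rad/s.
Step 2 — f₀ = ω₀/(2π) = 1958 Hz.
Step 3 — Parallel Q: Q = R/(ω₀L) = 1190/(1.23e+04·0.000828) = 116.8.
Step 4 — Bandwidth: Δω = ω₀/Q = 105.3 rad/s; BW = Δω/(2π) = 16.76 Hz.

(a) f₀ = 1958 Hz  (b) Q = 116.8  (c) BW = 16.76 Hz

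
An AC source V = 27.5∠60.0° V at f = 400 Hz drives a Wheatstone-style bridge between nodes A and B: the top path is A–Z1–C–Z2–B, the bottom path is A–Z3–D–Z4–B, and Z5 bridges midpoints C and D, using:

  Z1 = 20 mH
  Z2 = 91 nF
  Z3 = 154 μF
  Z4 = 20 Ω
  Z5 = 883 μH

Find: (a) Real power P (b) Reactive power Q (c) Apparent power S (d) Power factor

Step 1 — Angular frequency: ω = 2π·f = 2π·400 = 2513 rad/s.
Step 2 — Component impedances:
  Z1: Z = jωL = j·2513·0.02 = 0 + j50.27 Ω
  Z2: Z = 1/(jωC) = -j/(ω·C) = 0 - j4372 Ω
  Z3: Z = 1/(jωC) = -j/(ω·C) = 0 - j2.584 Ω
  Z4: Z = R = 20 Ω
  Z5: Z = jωL = j·2513·0.000883 = 0 + j2.219 Ω
Step 3 — Bridge requires nodal analysis (the Z5 bridge couples midpoints C and D, so the two paths cannot be reduced to a simple series/parallel combination). Setting node B to ground and injecting 1 A at node A, the 3-node admittance system at A, C, D solves to V_A = Z_AB = 20 - j2.809 Ω = 20.19∠-8.0° Ω.
Step 4 — Source phasor: V = 27.5∠60.0° V = 13.75 + j23.82 V.
Step 5 — Current: I = V / Z = 0.5102 + j1.263 A = 1.362∠68.0° A.
Step 6 — Complex power: S = V·I* = 37.08 - j5.209 VA.
Step 7 — Real power: P = Re(S) = 37.08 W.
Step 8 — Reactive power: Q = Im(S) = -5.209 VAR.
Step 9 — Apparent power: |S| = 37.45 VA.
Step 10 — Power factor: PF = P/|S| = 0.9903 (leading).

(a) P = 37.08 W  (b) Q = -5.209 VAR  (c) S = 37.45 VA  (d) PF = 0.9903 (leading)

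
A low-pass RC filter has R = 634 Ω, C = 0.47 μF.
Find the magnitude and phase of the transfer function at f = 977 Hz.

Step 1 — Angular frequency: ω = 2π·977 = 6139 rad/s.
Step 2 — Transfer function: H(jω) = 1/(1 + jωRC).
Step 3 — Denominator: 1 + jωRC = 1 + j·6139·634·4.7e-07 = 1 + j1.829.
Step 4 — H = 0.2301 - j0.4209.
Step 5 — Magnitude: |H| = 0.4797 (-6.4 dB); phase: φ = -61.3°.

|H| = 0.4797 (-6.4 dB), φ = -61.3°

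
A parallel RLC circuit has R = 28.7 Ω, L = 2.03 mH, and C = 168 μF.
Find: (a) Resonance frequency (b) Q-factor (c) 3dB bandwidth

Step 1 — Resonance: ω₀ = 1/√(LC) = 1/√(0.00203·0.000168) = 1712 rad/s.
Step 2 — f₀ = ω₀/(2π) = 272.5 Hz.
Step 3 — Parallel Q: Q = R/(ω₀L) = 28.7/(1712·0.00203) = 8.256.
Step 4 — Bandwidth: Δω = ω₀/Q = 207.4 rad/s; BW = Δω/(2π) = 33.01 Hz.

(a) f₀ = 272.5 Hz  (b) Q = 8.256  (c) BW = 33.01 Hz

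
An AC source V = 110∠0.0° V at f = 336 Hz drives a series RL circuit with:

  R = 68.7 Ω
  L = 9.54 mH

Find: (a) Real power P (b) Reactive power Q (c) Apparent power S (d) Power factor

Step 1 — Angular frequency: ω = 2π·f = 2π·336 = 2111 rad/s.
Step 2 — Component impedances:
  R: Z = R = 68.7 Ω
  L: Z = jωL = j·2111·0.00954 = 0 + j20.14 Ω
Step 3 — Series combination: Z_total = R + L = 68.7 + j20.14 Ω = 71.59∠16.3° Ω.
Step 4 — Source phasor: V = 110∠0.0° V = 110 V.
Step 5 — Current: I = V / Z = 1.474 - j0.4323 A = 1.536∠-16.3° A.
Step 6 — Complex power: S = V·I* = 162.2 + j47.55 VA.
Step 7 — Real power: P = Re(S) = 162.2 W.
Step 8 — Reactive power: Q = Im(S) = 47.55 VAR.
Step 9 — Apparent power: |S| = 169 VA.
Step 10 — Power factor: PF = P/|S| = 0.9596 (lagging).

(a) P = 162.2 W  (b) Q = 47.55 VAR  (c) S = 169 VA  (d) PF = 0.9596 (lagging)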